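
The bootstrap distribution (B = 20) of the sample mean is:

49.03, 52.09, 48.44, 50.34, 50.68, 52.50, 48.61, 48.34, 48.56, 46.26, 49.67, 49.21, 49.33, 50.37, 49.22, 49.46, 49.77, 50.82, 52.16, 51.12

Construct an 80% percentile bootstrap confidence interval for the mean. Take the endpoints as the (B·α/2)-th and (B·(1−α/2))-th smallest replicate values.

Sorted replicates: 46.26, 48.34, 48.44, 48.56, 48.61, 49.03, 49.21, 49.22, 49.33, 49.46, 49.67, 49.77, 50.34, 50.37, 50.68, 50.82, 51.12, 52.09, 52.16, 52.50
α = 0.20; lower rank = 20 × 0.100 = 2; upper rank = 20 × 0.900 = 18.
The 2nd smallest replicate is 48.34; the 18th is 52.09.

(48.34, 52.09)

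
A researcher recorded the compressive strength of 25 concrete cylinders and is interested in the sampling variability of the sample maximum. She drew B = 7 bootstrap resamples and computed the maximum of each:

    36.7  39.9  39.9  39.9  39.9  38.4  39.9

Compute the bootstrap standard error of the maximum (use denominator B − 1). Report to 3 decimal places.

SE* = 1.247

Bootstrap SE is the standard deviation of the 7 replicate maximums.
Mean of replicates: (36.7 + 39.9 + 39.9 + 39.9 + 39.9 + 38.4 + 39.9) / 7 = 274.6000 / 7 = 39.2286
Sum of squared deviations: (−2.5286)² + (+0.6714)² + (+0.6714)² + (+0.6714)² + (+0.6714)² + (−0.8286)² + (+0.6714)² = 9.3343
Variance = 9.3343 / 6 = 1.5557
SE* = √1.5557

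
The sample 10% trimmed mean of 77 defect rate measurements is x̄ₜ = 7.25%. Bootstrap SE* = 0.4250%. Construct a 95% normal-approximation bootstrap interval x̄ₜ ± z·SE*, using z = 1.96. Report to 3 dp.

Margin = 1.96 × 0.4250 = 0.8330
Interval: 7.25 ± 0.8330

(6.417, 8.083)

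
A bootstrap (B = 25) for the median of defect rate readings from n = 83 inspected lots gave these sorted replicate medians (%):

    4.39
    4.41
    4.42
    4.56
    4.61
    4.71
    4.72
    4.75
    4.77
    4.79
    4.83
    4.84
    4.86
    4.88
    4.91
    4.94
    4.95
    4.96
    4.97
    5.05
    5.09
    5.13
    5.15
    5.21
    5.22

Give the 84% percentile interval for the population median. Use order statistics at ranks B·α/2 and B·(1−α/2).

α = 0.16; lower rank = 25 × 0.080 = 2; upper rank = 25 × 0.920 = 23.
The 2nd smallest replicate is 4.41; the 23rd is 5.15.

(4.41, 5.15)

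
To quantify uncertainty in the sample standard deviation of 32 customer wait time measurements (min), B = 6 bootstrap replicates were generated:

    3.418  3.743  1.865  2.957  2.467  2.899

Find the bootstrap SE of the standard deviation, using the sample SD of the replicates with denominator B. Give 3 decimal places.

SE* = 0.611

Bootstrap SE is the standard deviation of the 6 replicate standard deviations.
Mean of replicates: (3.418 + 3.743 + 1.865 + 2.957 + 2.467 + 2.899) / 6 = 17.3490 / 6 = 2.8915
Sum of squared deviations: (+0.5265)² + (+0.8515)² + (−1.0265)² + (+0.0655)² + (−0.4245)² + (+0.0075)² = 2.2405
Variance = 2.2405 / 6 = 0.3734
SE* = √0.3734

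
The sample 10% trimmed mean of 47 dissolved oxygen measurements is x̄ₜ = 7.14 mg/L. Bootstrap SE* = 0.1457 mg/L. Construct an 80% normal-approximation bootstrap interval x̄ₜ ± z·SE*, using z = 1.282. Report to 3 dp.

(6.953, 7.327)

Margin = 1.282 × 0.1457 = 0.1868
Interval: 7.14 ± 0.1868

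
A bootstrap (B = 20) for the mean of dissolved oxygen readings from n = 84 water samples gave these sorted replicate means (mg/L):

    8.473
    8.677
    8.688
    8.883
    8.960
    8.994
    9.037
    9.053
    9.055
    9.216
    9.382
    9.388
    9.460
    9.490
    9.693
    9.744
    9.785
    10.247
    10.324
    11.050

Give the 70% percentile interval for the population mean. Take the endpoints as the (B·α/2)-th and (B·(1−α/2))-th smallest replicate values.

α = 0.30; lower rank = 20 × 0.150 = 3; upper rank = 20 × 0.850 = 17.
The 3rd smallest replicate is 8.688; the 17th is 9.785.

(8.688, 9.785)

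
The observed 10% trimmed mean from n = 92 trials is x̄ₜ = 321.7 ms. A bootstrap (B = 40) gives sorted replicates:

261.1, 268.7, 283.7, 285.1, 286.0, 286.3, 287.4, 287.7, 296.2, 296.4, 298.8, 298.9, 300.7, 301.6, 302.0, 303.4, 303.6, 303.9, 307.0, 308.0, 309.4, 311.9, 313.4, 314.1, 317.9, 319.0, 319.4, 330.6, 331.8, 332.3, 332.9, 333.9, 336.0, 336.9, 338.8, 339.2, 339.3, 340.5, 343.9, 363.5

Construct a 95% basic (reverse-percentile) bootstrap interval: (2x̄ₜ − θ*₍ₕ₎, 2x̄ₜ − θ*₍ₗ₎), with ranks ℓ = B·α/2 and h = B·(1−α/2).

Percentile endpoints at ranks 1 and 39: θ*₍1₎ = 261.1, θ*₍39₎ = 343.9.
Basic interval reflects these around x̄ₜ:
  lower = 2 × 321.7 − 343.9 = 299.5
  upper = 2 × 321.7 − 261.1 = 382.3

(299.5, 382.3)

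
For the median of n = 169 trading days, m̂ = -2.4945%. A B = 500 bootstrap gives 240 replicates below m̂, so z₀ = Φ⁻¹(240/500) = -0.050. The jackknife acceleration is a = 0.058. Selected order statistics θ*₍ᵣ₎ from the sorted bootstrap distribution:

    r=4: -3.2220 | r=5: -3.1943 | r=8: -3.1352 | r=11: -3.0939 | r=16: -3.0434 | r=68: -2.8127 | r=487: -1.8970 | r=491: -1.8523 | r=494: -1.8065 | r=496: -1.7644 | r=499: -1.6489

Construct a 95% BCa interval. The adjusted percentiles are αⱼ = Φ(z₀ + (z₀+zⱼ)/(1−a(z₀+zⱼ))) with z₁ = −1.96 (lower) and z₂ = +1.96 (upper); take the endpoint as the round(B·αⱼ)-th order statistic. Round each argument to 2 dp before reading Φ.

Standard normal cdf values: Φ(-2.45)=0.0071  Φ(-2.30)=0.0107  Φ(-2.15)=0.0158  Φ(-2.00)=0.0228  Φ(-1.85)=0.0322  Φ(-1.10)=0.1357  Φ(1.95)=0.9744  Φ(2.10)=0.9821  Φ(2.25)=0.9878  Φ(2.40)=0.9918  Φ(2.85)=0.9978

(-3.0434, -1.8523)

Lower: z₀ + z₁ = -0.050 + (-1.960) = -2.010; 1 − a(z₀+z₁) = 1 − (0.058)(-2.010) = 1.1166; argument = -0.050 + (-2.010)/1.1166 = -1.8501 → -1.85.
α₁ = Φ(-1.85) = 0.0322; rank = round(500 × 0.0322) = 16; θ*₍16₎ = -3.0434.
Upper: z₀ + z₂ = 1.910; 1 − a(z₀+z₂) = 0.8892; argument = 2.0979 → 2.10; α₂ = 0.9821; rank = 491; θ*₍491₎ = -1.8523.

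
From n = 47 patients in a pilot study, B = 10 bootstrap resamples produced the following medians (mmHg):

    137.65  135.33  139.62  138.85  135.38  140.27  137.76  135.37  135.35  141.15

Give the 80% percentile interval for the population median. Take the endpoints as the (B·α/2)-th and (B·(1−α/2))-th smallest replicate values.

(135.33, 140.27)

Sorted replicates: 135.33, 135.35, 135.37, 135.38, 137.65, 137.76, 138.85, 139.62, 140.27, 141.15
α = 0.20; lower rank = 10 × 0.100 = 1; upper rank = 10 × 0.900 = 9.
The 1st smallest replicate is 135.33; the 9th is 140.27.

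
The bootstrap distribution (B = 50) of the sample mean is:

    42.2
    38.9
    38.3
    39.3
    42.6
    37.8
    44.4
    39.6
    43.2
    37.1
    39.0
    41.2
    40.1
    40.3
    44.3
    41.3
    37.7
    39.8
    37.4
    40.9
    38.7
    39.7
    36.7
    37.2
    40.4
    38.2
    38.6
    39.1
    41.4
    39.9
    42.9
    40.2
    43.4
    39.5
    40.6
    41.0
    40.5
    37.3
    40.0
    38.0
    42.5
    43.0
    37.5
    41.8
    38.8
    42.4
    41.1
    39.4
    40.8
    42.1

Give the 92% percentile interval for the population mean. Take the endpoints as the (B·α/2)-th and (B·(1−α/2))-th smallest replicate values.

(37.1, 43.4)

Sorted replicates: 36.7, 37.1, 37.2, 37.3, 37.4, 37.5, 37.7, 37.8, 38.0, 38.2, 38.3, 38.6, 38.7, 38.8, 38.9, 39.0, 39.1, 39.3, 39.4, 39.5, 39.6, 39.7, 39.8, 39.9, 40.0, 40.1, 40.2, 40.3, 40.4, 40.5, 40.6, 40.8, 40.9, 41.0, 41.1, 41.2, 41.3, 41.4, 41.8, 42.1, 42.2, 42.4, 42.5, 42.6, 42.9, 43.0, 43.2, 43.4, 44.3, 44.4
α = 0.08; lower rank = 50 × 0.040 = 2; upper rank = 50 × 0.960 = 48.
The 2nd smallest replicate is 37.1; the 48th is 43.4.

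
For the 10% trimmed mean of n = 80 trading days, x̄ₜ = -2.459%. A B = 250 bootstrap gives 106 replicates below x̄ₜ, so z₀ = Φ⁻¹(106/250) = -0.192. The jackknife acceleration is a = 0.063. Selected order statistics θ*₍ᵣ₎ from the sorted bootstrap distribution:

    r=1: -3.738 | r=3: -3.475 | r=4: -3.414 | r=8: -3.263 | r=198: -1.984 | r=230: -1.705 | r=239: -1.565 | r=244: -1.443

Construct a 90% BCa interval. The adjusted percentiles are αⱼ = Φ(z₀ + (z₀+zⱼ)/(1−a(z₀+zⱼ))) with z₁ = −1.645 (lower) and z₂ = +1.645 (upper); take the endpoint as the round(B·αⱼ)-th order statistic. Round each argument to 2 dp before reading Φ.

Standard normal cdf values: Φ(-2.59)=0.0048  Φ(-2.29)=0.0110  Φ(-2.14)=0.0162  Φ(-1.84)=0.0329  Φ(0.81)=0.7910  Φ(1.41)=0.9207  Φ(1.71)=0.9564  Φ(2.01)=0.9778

(-3.263, -1.705)

Lower: z₀ + z₁ = -0.192 + (-1.645) = -1.837; 1 − a(z₀+z₁) = 1 − (0.063)(-1.837) = 1.1157; argument = -0.192 + (-1.837)/1.1157 = -1.8385 → -1.84.
α₁ = Φ(-1.84) = 0.0329; rank = round(250 × 0.0329) = 8; θ*₍8₎ = -3.263.
Upper: z₀ + z₂ = 1.453; 1 − a(z₀+z₂) = 0.9085; argument = 1.4074 → 1.41; α₂ = 0.9207; rank = 230; θ*₍230₎ = -1.705.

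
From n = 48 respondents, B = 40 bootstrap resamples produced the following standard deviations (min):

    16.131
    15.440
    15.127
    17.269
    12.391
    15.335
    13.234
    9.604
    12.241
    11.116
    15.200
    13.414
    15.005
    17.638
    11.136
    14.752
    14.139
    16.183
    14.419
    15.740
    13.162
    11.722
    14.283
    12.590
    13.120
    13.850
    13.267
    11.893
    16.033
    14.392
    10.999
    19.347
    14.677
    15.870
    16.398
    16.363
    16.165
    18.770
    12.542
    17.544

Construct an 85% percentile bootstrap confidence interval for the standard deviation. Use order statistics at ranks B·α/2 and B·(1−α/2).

(11.116, 17.544)

Sorted replicates: 9.604, 10.999, 11.116, 11.136, 11.722, 11.893, 12.241, 12.391, 12.542, 12.590, 13.120, 13.162, 13.234, 13.267, 13.414, 13.850, 14.139, 14.283, 14.392, 14.419, 14.677, 14.752, 15.005, 15.127, 15.200, 15.335, 15.440, 15.740, 15.870, 16.033, 16.131, 16.165, 16.183, 16.363, 16.398, 17.269, 17.544, 17.638, 18.770, 19.347
α = 0.15; lower rank = 40 × 0.075 = 3; upper rank = 40 × 0.925 = 37.
The 3rd smallest replicate is 11.116; the 37th is 17.544.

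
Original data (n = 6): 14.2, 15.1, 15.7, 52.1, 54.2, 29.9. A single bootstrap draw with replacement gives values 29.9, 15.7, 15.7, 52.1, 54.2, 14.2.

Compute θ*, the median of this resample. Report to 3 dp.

θ* = 22.800

Sorted: 14.2, 15.7, 15.7, 29.9, 52.1, 54.2
Median = average of the two middle values = 22.800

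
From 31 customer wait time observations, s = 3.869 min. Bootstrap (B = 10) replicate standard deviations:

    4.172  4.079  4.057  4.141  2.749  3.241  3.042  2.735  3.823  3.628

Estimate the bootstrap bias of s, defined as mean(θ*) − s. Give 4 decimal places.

bias = −0.3023

mean(θ*) = (4.172 + 4.079 + 4.057 + 4.141 + 2.749 + 3.241 + 3.042 + 2.735 + 3.823 + 3.628) / 10 = 3.56670
bias = 3.56670 − 3.869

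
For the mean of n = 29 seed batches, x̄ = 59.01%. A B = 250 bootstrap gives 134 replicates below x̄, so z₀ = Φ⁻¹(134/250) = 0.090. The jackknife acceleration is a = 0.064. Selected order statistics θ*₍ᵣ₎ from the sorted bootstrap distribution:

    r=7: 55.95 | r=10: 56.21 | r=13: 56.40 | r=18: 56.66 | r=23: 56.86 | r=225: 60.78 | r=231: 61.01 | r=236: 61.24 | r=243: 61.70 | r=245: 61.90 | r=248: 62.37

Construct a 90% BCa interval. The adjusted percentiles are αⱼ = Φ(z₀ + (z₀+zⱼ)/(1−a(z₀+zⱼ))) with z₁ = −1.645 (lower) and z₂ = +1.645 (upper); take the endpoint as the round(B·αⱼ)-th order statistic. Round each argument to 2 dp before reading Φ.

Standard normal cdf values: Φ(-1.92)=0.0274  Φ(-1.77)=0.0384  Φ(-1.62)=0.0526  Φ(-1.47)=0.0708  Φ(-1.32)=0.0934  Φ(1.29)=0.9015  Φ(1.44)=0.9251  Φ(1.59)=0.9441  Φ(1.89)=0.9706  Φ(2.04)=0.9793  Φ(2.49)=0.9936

Lower: z₀ + z₁ = 0.090 + (-1.645) = -1.555; 1 − a(z₀+z₁) = 1 − (0.064)(-1.555) = 1.0995; argument = 0.090 + (-1.555)/1.0995 = -1.3243 → -1.32.
α₁ = Φ(-1.32) = 0.0934; rank = round(250 × 0.0934) = 23; θ*₍23₎ = 56.86.
Upper: z₀ + z₂ = 1.735; 1 − a(z₀+z₂) = 0.8890; argument = 2.0417 → 2.04; α₂ = 0.9793; rank = 245; θ*₍245₎ = 61.90.

(56.86, 61.90)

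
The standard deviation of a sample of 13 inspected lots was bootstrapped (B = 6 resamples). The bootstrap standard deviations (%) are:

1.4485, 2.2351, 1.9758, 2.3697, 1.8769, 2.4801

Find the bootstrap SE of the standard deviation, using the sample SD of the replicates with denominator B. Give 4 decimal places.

Bootstrap SE is the standard deviation of the 6 replicate standard deviations.
Mean of replicates: (1.4485 + 2.2351 + 1.9758 + 2.3697 + 1.8769 + 2.4801) / 6 = 12.38610 / 6 = 2.06435
Sum of squared deviations: (−0.61585)² + (+0.17075)² + (−0.08855)² + (+0.30535)² + (−0.18745)² + (+0.41575)² = 0.71749
Variance = 0.71749 / 6 = 0.11958
SE* = √0.11958

SE* = 0.3458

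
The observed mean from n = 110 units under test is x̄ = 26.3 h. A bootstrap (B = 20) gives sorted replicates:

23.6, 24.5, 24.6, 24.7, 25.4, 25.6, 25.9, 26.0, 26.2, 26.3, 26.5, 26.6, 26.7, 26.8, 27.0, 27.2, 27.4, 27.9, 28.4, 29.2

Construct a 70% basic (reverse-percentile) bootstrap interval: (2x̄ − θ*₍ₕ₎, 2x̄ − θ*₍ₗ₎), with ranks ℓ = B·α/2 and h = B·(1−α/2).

(25.2, 28.0)

Percentile endpoints at ranks 3 and 17: θ*₍3₎ = 24.6, θ*₍17₎ = 27.4.
Basic interval reflects these around x̄:
  lower = 2 × 26.3 − 27.4 = 25.2
  upper = 2 × 26.3 − 24.6 = 28.0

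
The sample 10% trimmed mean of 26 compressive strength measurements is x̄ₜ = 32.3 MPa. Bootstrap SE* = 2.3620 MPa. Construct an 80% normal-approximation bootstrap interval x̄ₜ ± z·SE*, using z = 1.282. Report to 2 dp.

Margin = 1.282 × 2.3620 = 3.028
Interval: 32.3 ± 3.028

(29.27, 35.33)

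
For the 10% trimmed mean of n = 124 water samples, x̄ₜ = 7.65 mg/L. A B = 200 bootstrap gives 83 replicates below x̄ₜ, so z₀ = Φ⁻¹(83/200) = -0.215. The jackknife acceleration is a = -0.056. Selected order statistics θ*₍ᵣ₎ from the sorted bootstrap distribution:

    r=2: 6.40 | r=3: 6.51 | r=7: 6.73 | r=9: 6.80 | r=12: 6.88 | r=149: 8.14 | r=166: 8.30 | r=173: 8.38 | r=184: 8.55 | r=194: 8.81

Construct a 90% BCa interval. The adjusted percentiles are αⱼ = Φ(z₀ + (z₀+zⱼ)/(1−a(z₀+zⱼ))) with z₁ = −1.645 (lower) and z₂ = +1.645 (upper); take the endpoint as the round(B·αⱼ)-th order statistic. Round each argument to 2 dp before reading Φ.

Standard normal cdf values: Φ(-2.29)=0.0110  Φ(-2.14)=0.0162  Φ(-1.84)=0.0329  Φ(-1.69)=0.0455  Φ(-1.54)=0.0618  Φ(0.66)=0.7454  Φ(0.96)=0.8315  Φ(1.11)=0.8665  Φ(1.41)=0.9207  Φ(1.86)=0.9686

Lower: z₀ + z₁ = -0.215 + (-1.645) = -1.860; 1 − a(z₀+z₁) = 1 − (-0.056)(-1.860) = 0.8958; argument = -0.215 + (-1.860)/0.8958 = -2.2913 → -2.29.
α₁ = Φ(-2.29) = 0.0110; rank = round(200 × 0.0110) = 2; θ*₍2₎ = 6.40.
Upper: z₀ + z₂ = 1.430; 1 − a(z₀+z₂) = 1.0801; argument = 1.1090 → 1.11; α₂ = 0.8665; rank = 173; θ*₍173₎ = 8.38.

(6.40, 8.38)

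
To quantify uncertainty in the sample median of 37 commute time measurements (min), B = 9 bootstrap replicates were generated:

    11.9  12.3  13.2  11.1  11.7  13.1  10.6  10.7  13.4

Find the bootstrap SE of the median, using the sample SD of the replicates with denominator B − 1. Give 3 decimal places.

Bootstrap SE is the standard deviation of the 9 replicate medians.
Mean of replicates: (11.9 + 12.3 + 13.2 + 11.1 + 11.7 + 13.1 + 10.6 + 10.7 + 13.4) / 9 = 108.0000 / 9 = 12.0000
Sum of squared deviations: (−0.1000)² + (+0.3000)² + (+1.2000)² + (−0.9000)² + (−0.3000)² + (+1.1000)² + (−1.4000)² + (−1.3000)² + (+1.4000)² = 9.2600
Variance = 9.2600 / 8 = 1.1575
SE* = √1.1575

SE* = 1.076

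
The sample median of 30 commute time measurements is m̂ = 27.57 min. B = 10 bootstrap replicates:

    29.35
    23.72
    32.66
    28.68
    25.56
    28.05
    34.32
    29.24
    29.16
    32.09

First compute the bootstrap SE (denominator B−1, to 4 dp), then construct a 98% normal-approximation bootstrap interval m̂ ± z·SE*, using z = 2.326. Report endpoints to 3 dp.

(20.159, 34.981)

Mean of replicates = 29.2830; sum of squared deviations = 91.3678; SE* = √(91.3678/9) = 3.1862
Margin = 2.326 × 3.1862 = 7.4111
Interval: 27.57 ± 7.4111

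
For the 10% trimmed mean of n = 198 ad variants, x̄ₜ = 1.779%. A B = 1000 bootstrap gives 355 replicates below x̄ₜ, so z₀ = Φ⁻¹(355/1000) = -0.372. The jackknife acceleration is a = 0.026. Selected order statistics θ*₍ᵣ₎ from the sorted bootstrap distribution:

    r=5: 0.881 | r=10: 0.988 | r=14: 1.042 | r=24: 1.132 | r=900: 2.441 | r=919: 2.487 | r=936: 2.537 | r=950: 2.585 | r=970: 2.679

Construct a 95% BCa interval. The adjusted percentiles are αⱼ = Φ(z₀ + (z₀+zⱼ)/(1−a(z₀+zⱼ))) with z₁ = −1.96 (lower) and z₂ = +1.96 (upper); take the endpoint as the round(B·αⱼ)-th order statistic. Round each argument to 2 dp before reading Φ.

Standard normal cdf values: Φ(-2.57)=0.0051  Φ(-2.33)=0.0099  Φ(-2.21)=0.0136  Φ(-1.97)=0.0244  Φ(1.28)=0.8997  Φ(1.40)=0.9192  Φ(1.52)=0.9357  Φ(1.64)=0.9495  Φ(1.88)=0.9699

(0.881, 2.441)

Lower: z₀ + z₁ = -0.372 + (-1.960) = -2.332; 1 − a(z₀+z₁) = 1 − (0.026)(-2.332) = 1.0606; argument = -0.372 + (-2.332)/1.0606 = -2.5707 → -2.57.
α₁ = Φ(-2.57) = 0.0051; rank = round(1000 × 0.0051) = 5; θ*₍5₎ = 0.881.
Upper: z₀ + z₂ = 1.588; 1 − a(z₀+z₂) = 0.9587; argument = 1.2844 → 1.28; α₂ = 0.8997; rank = 900; θ*₍900₎ = 2.441.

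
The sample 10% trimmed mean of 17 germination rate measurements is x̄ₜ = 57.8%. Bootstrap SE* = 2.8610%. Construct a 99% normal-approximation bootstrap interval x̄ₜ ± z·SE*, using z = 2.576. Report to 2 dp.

Margin = 2.576 × 2.8610 = 7.370
Interval: 57.8 ± 7.370

(50.43, 65.17)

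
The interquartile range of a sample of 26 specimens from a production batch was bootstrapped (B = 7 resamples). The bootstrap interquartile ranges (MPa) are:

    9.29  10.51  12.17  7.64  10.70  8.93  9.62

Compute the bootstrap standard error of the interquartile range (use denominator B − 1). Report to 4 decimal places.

Bootstrap SE is the standard deviation of the 7 replicate interquartile ranges.
Mean of replicates: (9.29 + 10.51 + 12.17 + 7.64 + 10.70 + 8.93 + 9.62) / 7 = 68.86000 / 7 = 9.83714
Sum of squared deviations: (−0.54714)² + (+0.67286)² + (+2.33286)² + (−2.19714)² + (+0.86286)² + (−0.90714)² + (−0.21714)² = 12.63634
Variance = 12.63634 / 6 = 2.10606
SE* = √2.10606

SE* = 1.4512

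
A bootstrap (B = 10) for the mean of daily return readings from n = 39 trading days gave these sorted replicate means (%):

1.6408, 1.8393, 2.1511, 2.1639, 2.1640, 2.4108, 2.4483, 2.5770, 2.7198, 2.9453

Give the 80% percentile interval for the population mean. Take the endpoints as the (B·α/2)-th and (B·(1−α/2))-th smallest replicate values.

α = 0.20; lower rank = 10 × 0.100 = 1; upper rank = 10 × 0.900 = 9.
The 1st smallest replicate is 1.6408; the 9th is 2.7198.

(1.6408, 2.7198)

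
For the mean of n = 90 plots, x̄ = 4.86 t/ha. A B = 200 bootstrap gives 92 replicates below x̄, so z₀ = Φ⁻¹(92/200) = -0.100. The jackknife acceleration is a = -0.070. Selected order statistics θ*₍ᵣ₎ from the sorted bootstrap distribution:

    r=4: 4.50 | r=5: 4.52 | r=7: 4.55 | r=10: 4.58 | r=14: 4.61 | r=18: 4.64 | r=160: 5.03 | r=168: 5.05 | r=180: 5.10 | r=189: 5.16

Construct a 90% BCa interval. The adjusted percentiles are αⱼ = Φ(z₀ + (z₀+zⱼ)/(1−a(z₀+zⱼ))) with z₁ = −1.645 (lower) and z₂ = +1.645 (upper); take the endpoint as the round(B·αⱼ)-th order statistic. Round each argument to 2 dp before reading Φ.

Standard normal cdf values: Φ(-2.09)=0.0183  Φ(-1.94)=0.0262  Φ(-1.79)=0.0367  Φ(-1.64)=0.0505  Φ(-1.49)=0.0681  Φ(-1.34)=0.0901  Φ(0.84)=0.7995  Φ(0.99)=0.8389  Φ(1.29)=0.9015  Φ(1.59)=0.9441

(4.50, 5.10)

Lower: z₀ + z₁ = -0.100 + (-1.645) = -1.745; 1 − a(z₀+z₁) = 1 − (-0.070)(-1.745) = 0.8779; argument = -0.100 + (-1.745)/0.8779 = -2.0878 → -2.09.
α₁ = Φ(-2.09) = 0.0183; rank = round(200 × 0.0183) = 4; θ*₍4₎ = 4.50.
Upper: z₀ + z₂ = 1.545; 1 − a(z₀+z₂) = 1.1081; argument = 1.2942 → 1.29; α₂ = 0.9015; rank = 180; θ*₍180₎ = 5.10.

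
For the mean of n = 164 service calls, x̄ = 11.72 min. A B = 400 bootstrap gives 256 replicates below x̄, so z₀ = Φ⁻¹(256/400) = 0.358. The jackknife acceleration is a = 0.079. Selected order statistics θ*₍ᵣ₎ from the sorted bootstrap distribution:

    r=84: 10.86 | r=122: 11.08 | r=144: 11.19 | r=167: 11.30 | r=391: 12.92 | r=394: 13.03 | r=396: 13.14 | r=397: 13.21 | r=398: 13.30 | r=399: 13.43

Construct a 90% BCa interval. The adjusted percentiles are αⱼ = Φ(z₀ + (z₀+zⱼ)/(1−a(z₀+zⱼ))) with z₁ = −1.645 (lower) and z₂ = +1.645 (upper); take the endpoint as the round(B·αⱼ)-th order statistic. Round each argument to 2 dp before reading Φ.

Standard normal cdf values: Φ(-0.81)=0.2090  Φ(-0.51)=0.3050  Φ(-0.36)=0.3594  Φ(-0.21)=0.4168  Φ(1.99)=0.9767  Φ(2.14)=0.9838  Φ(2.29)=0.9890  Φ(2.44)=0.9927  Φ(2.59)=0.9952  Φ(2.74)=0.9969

Lower: z₀ + z₁ = 0.358 + (-1.645) = -1.287; 1 − a(z₀+z₁) = 1 − (0.079)(-1.287) = 1.1017; argument = 0.358 + (-1.287)/1.1017 = -0.8102 → -0.81.
α₁ = Φ(-0.81) = 0.2090; rank = round(400 × 0.2090) = 84; θ*₍84₎ = 10.86.
Upper: z₀ + z₂ = 2.003; 1 − a(z₀+z₂) = 0.8418; argument = 2.7375 → 2.74; α₂ = 0.9969; rank = 399; θ*₍399₎ = 13.43.

(10.86, 13.43)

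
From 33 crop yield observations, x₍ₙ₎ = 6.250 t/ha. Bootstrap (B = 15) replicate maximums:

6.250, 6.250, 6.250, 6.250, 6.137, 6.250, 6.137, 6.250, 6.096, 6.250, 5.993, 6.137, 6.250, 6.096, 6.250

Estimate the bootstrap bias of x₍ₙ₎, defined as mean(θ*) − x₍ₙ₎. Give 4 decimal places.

mean(θ*) = (6.250 + 6.250 + 6.250 + 6.250 + 6.137 + 6.250 + 6.137 + 6.250 + 6.096 + 6.250 + 5.993 + 6.137 + 6.250 + 6.096 + 6.250) / 15 = 6.18973
bias = 6.18973 − 6.250

bias = −0.0603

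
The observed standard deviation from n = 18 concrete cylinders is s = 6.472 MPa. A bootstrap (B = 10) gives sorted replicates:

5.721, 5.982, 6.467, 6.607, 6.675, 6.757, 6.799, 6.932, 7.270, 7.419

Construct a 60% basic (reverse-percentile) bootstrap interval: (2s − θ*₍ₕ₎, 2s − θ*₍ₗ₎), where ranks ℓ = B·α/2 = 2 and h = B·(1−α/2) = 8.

Percentile endpoints at ranks 2 and 8: θ*₍2₎ = 5.982, θ*₍8₎ = 6.932.
Basic interval reflects these around s:
  lower = 2 × 6.472 − 6.932 = 6.012
  upper = 2 × 6.472 − 5.982 = 6.962

(6.012, 6.962)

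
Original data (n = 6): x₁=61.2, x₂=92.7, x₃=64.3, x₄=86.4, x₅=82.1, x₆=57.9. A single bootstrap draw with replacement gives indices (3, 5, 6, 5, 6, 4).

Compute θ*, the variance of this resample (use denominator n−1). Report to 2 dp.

Resample values: 64.3, 82.1, 57.9, 82.1, 57.9, 86.4.
Mean = 71.7833; sum of squared deviations = 868.0083
s² = 868.0083 / 5 = 173.6017

θ* = 173.60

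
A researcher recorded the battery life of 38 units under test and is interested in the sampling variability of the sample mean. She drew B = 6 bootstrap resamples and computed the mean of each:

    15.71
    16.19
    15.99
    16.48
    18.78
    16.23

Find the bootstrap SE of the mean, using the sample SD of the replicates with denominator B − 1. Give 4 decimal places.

SE* = 1.1161

Bootstrap SE is the standard deviation of the 6 replicate means.
Mean of replicates: (15.71 + 16.19 + 15.99 + 16.48 + 18.78 + 16.23) / 6 = 99.38000 / 6 = 16.56333
Sum of squared deviations: (−0.85333)² + (−0.37333)² + (−0.57333)² + (−0.08333)² + (+2.21667)² + (−0.33333)² = 6.22793
Variance = 6.22793 / 5 = 1.24559
SE* = √1.24559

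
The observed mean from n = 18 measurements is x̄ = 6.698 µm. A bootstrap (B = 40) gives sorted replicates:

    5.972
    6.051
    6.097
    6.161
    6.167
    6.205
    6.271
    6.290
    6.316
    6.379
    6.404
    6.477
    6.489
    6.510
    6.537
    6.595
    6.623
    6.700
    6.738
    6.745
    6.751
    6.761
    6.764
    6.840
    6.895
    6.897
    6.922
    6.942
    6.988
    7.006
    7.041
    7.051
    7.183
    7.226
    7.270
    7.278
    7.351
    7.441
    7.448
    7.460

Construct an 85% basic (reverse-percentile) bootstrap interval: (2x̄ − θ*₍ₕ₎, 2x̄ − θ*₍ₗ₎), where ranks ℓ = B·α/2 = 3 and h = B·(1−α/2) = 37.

(6.045, 7.299)

Percentile endpoints at ranks 3 and 37: θ*₍3₎ = 6.097, θ*₍37₎ = 7.351.
Basic interval reflects these around x̄:
  lower = 2 × 6.698 − 7.351 = 6.045
  upper = 2 × 6.698 − 6.097 = 7.299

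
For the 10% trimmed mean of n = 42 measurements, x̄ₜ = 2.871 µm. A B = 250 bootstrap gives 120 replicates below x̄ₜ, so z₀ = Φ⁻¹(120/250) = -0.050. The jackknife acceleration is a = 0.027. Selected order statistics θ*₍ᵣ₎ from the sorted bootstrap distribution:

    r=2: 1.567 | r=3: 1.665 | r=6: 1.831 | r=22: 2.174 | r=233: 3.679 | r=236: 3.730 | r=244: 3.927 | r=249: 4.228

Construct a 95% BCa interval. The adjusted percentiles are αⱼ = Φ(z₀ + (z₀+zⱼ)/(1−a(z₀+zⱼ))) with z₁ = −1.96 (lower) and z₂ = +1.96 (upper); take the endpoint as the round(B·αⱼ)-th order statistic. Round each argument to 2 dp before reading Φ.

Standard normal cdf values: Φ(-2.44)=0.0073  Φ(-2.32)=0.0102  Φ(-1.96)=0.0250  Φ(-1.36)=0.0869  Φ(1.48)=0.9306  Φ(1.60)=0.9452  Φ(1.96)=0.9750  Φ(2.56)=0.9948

Lower: z₀ + z₁ = -0.050 + (-1.960) = -2.010; 1 − a(z₀+z₁) = 1 − (0.027)(-2.010) = 1.0543; argument = -0.050 + (-2.010)/1.0543 = -1.9565 → -1.96.
α₁ = Φ(-1.96) = 0.0250; rank = round(250 × 0.0250) = 6; θ*₍6₎ = 1.831.
Upper: z₀ + z₂ = 1.910; 1 − a(z₀+z₂) = 0.9484; argument = 1.9639 → 1.96; α₂ = 0.9750; rank = 244; θ*₍244₎ = 3.927.

(1.831, 3.927)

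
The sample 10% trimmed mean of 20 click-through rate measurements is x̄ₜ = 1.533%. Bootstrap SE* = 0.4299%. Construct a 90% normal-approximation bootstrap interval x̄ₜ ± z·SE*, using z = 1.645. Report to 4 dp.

(0.8258, 2.2402)

Margin = 1.645 × 0.4299 = 0.70719
Interval: 1.533 ± 0.70719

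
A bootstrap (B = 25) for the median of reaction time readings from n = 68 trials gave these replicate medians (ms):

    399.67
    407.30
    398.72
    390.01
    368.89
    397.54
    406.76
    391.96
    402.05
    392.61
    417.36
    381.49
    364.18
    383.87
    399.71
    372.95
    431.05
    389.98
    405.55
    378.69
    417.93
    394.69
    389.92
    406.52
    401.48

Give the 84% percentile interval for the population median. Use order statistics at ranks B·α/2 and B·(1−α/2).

Sorted replicates: 364.18, 368.89, 372.95, 378.69, 381.49, 383.87, 389.92, 389.98, 390.01, 391.96, 392.61, 394.69, 397.54, 398.72, 399.67, 399.71, 401.48, 402.05, 405.55, 406.52, 406.76, 407.30, 417.36, 417.93, 431.05
α = 0.16; lower rank = 25 × 0.080 = 2; upper rank = 25 × 0.920 = 23.
The 2nd smallest replicate is 368.89; the 23rd is 417.36.

(368.89, 417.36)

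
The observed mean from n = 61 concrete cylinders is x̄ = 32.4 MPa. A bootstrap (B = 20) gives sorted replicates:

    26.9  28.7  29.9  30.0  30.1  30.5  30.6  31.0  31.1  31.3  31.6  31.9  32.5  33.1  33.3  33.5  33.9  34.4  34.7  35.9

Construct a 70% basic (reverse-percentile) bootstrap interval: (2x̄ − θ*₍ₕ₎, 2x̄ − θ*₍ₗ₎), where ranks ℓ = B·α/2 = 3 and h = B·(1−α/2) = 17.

(30.9, 34.9)

Percentile endpoints at ranks 3 and 17: θ*₍3₎ = 29.9, θ*₍17₎ = 33.9.
Basic interval reflects these around x̄:
  lower = 2 × 32.4 − 33.9 = 30.9
  upper = 2 × 32.4 − 29.9 = 34.9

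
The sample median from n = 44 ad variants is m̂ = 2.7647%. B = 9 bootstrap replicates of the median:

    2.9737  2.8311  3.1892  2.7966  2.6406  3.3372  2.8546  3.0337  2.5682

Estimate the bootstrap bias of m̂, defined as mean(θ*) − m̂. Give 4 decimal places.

bias = +0.1492

mean(θ*) = (2.9737 + 2.8311 + 3.1892 + 2.7966 + 2.6406 + 3.3372 + 2.8546 + 3.0337 + 2.5682) / 9 = 2.91388
bias = 2.91388 − 2.7647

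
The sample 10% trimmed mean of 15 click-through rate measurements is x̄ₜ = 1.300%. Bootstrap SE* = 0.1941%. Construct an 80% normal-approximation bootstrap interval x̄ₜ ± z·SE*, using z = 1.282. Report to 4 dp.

Margin = 1.282 × 0.1941 = 0.24884
Interval: 1.300 ± 0.24884

(1.0512, 1.5488)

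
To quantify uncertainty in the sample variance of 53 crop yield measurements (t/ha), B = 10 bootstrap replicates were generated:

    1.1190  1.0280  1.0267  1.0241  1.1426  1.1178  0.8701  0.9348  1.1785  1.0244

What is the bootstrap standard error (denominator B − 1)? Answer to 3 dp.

SE* = 0.096

Bootstrap SE is the standard deviation of the 10 replicate variances.
Mean of replicates: (1.1190 + 1.0280 + 1.0267 + 1.0241 + 1.1426 + 1.1178 + 0.8701 + 0.9348 + 1.1785 + 1.0244) / 10 = 10.46600 / 10 = 1.04660
Sum of squared deviations: (+0.07240)² + (−0.01860)² + (−0.01990)² + (−0.02250)² + (+0.09600)² + (+0.07120)² + (−0.17650)² + (−0.11180)² + (+0.13190)² + (−0.02220)² = 0.08232
Variance = 0.08232 / 9 = 0.00915
SE* = √0.00915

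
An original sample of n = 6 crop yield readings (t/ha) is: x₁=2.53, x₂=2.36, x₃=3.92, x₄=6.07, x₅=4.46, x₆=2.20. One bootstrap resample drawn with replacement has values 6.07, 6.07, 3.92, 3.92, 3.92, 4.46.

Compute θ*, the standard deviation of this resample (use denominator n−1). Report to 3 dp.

θ* = 1.061

Mean = 4.7267; sum of squared deviations = 5.6323
s² = 5.6323 / 5 = 1.1265
s = √1.1265 = 1.061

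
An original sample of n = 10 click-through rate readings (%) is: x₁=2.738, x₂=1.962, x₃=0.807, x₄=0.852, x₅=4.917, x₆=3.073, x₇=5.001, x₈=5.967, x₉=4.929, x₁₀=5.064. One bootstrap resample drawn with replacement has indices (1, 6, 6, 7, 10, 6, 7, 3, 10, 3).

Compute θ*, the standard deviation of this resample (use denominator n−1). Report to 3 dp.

θ* = 1.662

Resample values: 2.738, 3.073, 3.073, 5.001, 5.064, 3.073, 5.001, 0.807, 5.064, 0.807.
Mean = 3.3701; sum of squared deviations = 24.8616
s² = 24.8616 / 9 = 2.7624
s = √2.7624 = 1.662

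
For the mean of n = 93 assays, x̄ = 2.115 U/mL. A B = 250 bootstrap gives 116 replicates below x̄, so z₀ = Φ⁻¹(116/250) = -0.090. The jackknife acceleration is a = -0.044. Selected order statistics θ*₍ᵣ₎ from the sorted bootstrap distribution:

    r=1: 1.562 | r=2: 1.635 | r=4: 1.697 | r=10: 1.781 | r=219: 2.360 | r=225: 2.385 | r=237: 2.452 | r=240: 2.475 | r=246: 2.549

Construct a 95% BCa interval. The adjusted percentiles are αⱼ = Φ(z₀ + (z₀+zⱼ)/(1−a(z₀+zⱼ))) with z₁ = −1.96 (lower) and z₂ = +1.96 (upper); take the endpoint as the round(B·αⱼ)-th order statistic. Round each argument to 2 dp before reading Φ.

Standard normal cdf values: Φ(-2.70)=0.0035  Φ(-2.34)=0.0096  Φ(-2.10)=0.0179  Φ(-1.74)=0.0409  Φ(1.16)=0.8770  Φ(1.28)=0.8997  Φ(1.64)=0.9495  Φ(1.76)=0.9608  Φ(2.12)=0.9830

(1.635, 2.452)

Lower: z₀ + z₁ = -0.090 + (-1.960) = -2.050; 1 − a(z₀+z₁) = 1 − (-0.044)(-2.050) = 0.9098; argument = -0.090 + (-2.050)/0.9098 = -2.3432 → -2.34.
α₁ = Φ(-2.34) = 0.0096; rank = round(250 × 0.0096) = 2; θ*₍2₎ = 1.635.
Upper: z₀ + z₂ = 1.870; 1 − a(z₀+z₂) = 1.0823; argument = 1.6378 → 1.64; α₂ = 0.9495; rank = 237; θ*₍237₎ = 2.452.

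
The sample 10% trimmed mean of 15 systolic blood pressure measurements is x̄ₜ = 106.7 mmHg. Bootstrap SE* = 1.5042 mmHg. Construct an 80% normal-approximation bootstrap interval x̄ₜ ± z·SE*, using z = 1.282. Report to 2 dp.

Margin = 1.282 × 1.5042 = 1.928
Interval: 106.7 ± 1.928

(104.77, 108.63)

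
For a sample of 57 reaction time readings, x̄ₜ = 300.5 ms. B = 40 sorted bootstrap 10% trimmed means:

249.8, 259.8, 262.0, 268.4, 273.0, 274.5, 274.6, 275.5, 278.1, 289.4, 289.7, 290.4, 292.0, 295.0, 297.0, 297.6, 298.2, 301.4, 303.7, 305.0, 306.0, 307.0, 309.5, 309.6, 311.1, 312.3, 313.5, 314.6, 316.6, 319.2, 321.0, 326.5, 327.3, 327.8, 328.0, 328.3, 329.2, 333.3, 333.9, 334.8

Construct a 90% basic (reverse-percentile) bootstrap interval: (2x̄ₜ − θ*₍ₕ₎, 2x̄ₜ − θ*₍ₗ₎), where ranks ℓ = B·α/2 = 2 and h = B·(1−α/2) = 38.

Percentile endpoints at ranks 2 and 38: θ*₍2₎ = 259.8, θ*₍38₎ = 333.3.
Basic interval reflects these around x̄ₜ:
  lower = 2 × 300.5 − 333.3 = 267.7
  upper = 2 × 300.5 − 259.8 = 341.2

(267.7, 341.2)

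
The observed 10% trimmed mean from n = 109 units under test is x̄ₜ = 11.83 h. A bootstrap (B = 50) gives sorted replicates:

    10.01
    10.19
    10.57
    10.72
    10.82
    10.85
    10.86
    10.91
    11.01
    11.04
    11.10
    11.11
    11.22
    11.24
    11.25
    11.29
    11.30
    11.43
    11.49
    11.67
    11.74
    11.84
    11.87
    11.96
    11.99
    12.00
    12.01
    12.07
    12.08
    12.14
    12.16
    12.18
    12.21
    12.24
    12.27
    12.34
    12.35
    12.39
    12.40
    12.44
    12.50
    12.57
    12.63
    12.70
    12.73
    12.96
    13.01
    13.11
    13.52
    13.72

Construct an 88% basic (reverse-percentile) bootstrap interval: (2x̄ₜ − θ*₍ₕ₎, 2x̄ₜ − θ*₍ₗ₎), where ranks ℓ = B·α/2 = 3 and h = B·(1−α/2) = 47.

(10.65, 13.09)

Percentile endpoints at ranks 3 and 47: θ*₍3₎ = 10.57, θ*₍47₎ = 13.01.
Basic interval reflects these around x̄ₜ:
  lower = 2 × 11.83 − 13.01 = 10.65
  upper = 2 × 11.83 − 10.57 = 13.09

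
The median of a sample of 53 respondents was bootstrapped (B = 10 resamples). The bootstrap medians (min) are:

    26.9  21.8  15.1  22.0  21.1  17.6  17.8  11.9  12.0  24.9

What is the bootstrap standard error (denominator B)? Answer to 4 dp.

SE* = 4.8618

Bootstrap SE is the standard deviation of the 10 replicate medians.
Mean of replicates: (26.9 + 21.8 + 15.1 + 22.0 + 21.1 + 17.6 + 17.8 + 11.9 + 12.0 + 24.9) / 10 = 191.10000 / 10 = 19.11000
Sum of squared deviations: (+7.79000)² + (+2.69000)² + (−4.01000)² + (+2.89000)² + (+1.99000)² + (−1.51000)² + (−1.31000)² + (−7.21000)² + (−7.11000)² + (+5.79000)² = 236.36900
Variance = 236.36900 / 10 = 23.63690
SE* = √23.63690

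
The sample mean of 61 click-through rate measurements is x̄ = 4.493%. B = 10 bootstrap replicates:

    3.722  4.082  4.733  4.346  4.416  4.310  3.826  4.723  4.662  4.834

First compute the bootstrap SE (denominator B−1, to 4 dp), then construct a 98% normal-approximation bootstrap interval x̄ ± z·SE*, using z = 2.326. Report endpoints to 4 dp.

(3.5882, 5.3978)

Mean of replicates = 4.3654; sum of squared deviations = 1.3618; SE* = √(1.3618/9) = 0.3890
Margin = 2.326 × 0.3890 = 0.90481
Interval: 4.493 ± 0.90481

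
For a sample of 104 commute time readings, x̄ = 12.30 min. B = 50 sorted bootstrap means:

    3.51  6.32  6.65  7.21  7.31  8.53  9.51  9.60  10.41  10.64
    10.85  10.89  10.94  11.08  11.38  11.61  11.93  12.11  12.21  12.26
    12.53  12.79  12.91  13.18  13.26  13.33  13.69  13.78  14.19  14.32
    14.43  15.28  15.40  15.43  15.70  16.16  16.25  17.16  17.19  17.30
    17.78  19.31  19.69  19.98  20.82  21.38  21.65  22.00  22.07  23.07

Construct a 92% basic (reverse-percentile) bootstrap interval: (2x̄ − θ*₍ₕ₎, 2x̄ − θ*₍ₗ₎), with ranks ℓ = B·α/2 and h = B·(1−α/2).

Percentile endpoints at ranks 2 and 48: θ*₍2₎ = 6.32, θ*₍48₎ = 22.00.
Basic interval reflects these around x̄:
  lower = 2 × 12.30 − 22.00 = 2.60
  upper = 2 × 12.30 − 6.32 = 18.28

(2.60, 18.28)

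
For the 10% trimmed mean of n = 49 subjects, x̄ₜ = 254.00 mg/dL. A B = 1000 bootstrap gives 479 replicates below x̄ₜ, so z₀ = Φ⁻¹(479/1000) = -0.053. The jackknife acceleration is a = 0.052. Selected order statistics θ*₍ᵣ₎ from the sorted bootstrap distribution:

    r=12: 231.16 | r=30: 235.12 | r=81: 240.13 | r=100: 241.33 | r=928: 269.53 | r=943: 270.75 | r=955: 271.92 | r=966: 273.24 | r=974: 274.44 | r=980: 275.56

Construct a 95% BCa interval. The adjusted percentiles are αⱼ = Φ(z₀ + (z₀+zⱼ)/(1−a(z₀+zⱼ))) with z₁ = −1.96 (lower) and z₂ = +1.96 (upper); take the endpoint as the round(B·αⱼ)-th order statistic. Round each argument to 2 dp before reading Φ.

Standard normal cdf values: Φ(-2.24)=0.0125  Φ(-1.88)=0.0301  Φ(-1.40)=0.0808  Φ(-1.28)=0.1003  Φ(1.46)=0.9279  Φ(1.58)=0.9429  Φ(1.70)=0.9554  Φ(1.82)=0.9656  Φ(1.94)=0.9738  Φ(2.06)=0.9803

Lower: z₀ + z₁ = -0.053 + (-1.960) = -2.013; 1 − a(z₀+z₁) = 1 − (0.052)(-2.013) = 1.1047; argument = -0.053 + (-2.013)/1.1047 = -1.8753 → -1.88.
α₁ = Φ(-1.88) = 0.0301; rank = round(1000 × 0.0301) = 30; θ*₍30₎ = 235.12.
Upper: z₀ + z₂ = 1.907; 1 − a(z₀+z₂) = 0.9008; argument = 2.0639 → 2.06; α₂ = 0.9803; rank = 980; θ*₍980₎ = 275.56.

(235.12, 275.56)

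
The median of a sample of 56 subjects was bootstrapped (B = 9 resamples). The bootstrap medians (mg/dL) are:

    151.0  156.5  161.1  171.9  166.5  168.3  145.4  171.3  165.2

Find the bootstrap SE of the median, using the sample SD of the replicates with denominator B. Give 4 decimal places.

SE* = 8.7065

Bootstrap SE is the standard deviation of the 9 replicate medians.
Mean of replicates: (151.0 + 156.5 + 161.1 + 171.9 + 166.5 + 168.3 + 145.4 + 171.3 + 165.2) / 9 = 1457.20000 / 9 = 161.91111
Sum of squared deviations: (−10.91111)² + (−5.41111)² + (−0.81111)² + (+9.98889)² + (+4.58889)² + (+6.38889)² + (−16.51111)² + (+9.38889)² + (+3.28889)² = 682.22889
Variance = 682.22889 / 9 = 75.80321
SE* = √75.80321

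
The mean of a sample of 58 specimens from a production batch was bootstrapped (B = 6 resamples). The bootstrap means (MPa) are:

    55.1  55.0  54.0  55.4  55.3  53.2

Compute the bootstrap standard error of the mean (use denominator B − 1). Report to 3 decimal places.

SE* = 0.876

Bootstrap SE is the standard deviation of the 6 replicate means.
Mean of replicates: (55.1 + 55.0 + 54.0 + 55.4 + 55.3 + 53.2) / 6 = 328.0000 / 6 = 54.6667
Sum of squared deviations: (+0.4333)² + (+0.3333)² + (−0.6667)² + (+0.7333)² + (+0.6333)² + (−1.4667)² = 3.8333
Variance = 3.8333 / 5 = 0.7667
SE* = √0.7667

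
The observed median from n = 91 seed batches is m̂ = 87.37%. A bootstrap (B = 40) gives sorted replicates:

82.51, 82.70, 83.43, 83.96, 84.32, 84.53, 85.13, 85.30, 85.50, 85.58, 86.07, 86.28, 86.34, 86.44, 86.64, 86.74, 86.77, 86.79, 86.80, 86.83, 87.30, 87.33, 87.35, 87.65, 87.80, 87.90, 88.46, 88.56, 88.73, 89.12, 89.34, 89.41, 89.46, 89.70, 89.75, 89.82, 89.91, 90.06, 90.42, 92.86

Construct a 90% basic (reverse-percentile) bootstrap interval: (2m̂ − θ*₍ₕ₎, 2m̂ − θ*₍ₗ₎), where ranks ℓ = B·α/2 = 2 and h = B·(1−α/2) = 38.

Percentile endpoints at ranks 2 and 38: θ*₍2₎ = 82.70, θ*₍38₎ = 90.06.
Basic interval reflects these around m̂:
  lower = 2 × 87.37 − 90.06 = 84.68
  upper = 2 × 87.37 − 82.70 = 92.04

(84.68, 92.04)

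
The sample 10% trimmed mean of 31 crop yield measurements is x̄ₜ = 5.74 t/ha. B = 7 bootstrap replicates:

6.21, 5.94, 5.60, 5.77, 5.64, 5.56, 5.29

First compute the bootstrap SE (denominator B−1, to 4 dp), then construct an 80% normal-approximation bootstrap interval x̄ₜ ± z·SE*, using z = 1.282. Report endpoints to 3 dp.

(5.362, 6.118)

Mean of replicates = 5.7157; sum of squared deviations = 0.5222; SE* = √(0.5222/6) = 0.2950
Margin = 1.282 × 0.2950 = 0.3782
Interval: 5.74 ± 0.3782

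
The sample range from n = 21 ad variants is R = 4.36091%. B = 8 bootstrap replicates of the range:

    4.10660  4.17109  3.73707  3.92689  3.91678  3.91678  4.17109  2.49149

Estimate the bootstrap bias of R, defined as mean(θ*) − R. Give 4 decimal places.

bias = −0.5562

mean(θ*) = (4.10660 + 4.17109 + 3.73707 + 3.92689 + 3.91678 + 3.91678 + 4.17109 + 2.49149) / 8 = 3.80472
bias = 3.80472 − 4.36091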